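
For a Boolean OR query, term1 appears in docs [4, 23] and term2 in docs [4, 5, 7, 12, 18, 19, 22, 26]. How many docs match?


Boolean OR: find union of posting lists
term1 docs: [4, 23]
term2 docs: [4, 5, 7, 12, 18, 19, 22, 26]
Union: [4, 5, 7, 12, 18, 19, 22, 23, 26]
|union| = 9

9


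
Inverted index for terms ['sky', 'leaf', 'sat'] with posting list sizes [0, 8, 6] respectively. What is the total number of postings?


Summing posting list sizes:
'sky': 0 postings
'leaf': 8 postings
'sat': 6 postings
Total = 0 + 8 + 6 = 14

14


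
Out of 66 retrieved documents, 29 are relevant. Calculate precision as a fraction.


Precision = relevant_retrieved / total_retrieved
= 29 / 66
= 29 / (29 + 37)
= 29/66

29/66


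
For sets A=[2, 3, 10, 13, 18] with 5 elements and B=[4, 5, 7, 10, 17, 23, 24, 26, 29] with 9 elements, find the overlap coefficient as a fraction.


A intersect B = [10]
|A intersect B| = 1
min(|A|, |B|) = min(5, 9) = 5
Overlap = 1 / 5 = 1/5

1/5


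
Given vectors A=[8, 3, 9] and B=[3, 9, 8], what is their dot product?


Dot product = sum of element-wise products
A[0]*B[0] = 8*3 = 24
A[1]*B[1] = 3*9 = 27
A[2]*B[2] = 9*8 = 72
Sum = 24 + 27 + 72 = 123

123


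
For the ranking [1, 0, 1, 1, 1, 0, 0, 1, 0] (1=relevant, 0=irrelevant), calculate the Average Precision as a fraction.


Computing P@k for each relevant position:
Position 1: relevant, P@1 = 1/1 = 1
Position 2: not relevant
Position 3: relevant, P@3 = 2/3 = 2/3
Position 4: relevant, P@4 = 3/4 = 3/4
Position 5: relevant, P@5 = 4/5 = 4/5
Position 6: not relevant
Position 7: not relevant
Position 8: relevant, P@8 = 5/8 = 5/8
Position 9: not relevant
Sum of P@k = 1 + 2/3 + 3/4 + 4/5 + 5/8 = 461/120
AP = 461/120 / 5 = 461/600

461/600


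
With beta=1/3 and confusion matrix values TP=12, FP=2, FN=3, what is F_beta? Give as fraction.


P = TP/(TP+FP) = 12/14 = 6/7
R = TP/(TP+FN) = 12/15 = 4/5
beta^2 = 1/3^2 = 1/9
(1 + beta^2) = 10/9
Numerator = (1+beta^2)*P*R = 16/21
Denominator = beta^2*P + R = 2/21 + 4/5 = 94/105
F_beta = 40/47

40/47


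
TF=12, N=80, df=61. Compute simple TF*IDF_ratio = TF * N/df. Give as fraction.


TF * (N/df)
= 12 * (80/61)
= 12 * 80/61
= 960/61

960/61


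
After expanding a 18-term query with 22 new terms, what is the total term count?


Original terms: 18
Expansion terms: 22
Total = 18 + 22 = 40

40


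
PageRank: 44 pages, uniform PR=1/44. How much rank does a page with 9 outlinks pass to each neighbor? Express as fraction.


Initial PR = 1/44 = 1/44
Outlinks = 9
Contribution per link = PR / outlinks
= 1/44 / 9
= 1/396

1/396


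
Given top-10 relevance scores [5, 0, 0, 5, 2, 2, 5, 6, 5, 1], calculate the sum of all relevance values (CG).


Cumulative Gain = sum of relevance scores
Position 1: rel=5, running sum=5
Position 2: rel=0, running sum=5
Position 3: rel=0, running sum=5
Position 4: rel=5, running sum=10
Position 5: rel=2, running sum=12
Position 6: rel=2, running sum=14
Position 7: rel=5, running sum=19
Position 8: rel=6, running sum=25
Position 9: rel=5, running sum=30
Position 10: rel=1, running sum=31
CG = 31

31


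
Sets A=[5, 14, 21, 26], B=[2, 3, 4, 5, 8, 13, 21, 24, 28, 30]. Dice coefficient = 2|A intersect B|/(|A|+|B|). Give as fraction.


A intersect B = [5, 21]
|A intersect B| = 2
|A| = 4, |B| = 10
Dice = 2*2 / (4+10)
= 4 / 14 = 2/7

2/7


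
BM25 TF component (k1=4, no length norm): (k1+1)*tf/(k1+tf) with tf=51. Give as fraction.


BM25 TF component = (k1+1)*tf / (k1+tf)
k1 = 4, tf = 51
Numerator = (4+1)*51 = 255
Denominator = 4 + 51 = 55
= 255/55 = 51/11

51/11


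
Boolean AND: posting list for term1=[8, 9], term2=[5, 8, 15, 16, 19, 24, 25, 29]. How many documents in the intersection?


Boolean AND: find intersection of posting lists
term1 docs: [8, 9]
term2 docs: [5, 8, 15, 16, 19, 24, 25, 29]
Intersection: [8]
|intersection| = 1

1


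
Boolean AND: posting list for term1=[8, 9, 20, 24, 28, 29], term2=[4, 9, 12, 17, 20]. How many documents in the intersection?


Boolean AND: find intersection of posting lists
term1 docs: [8, 9, 20, 24, 28, 29]
term2 docs: [4, 9, 12, 17, 20]
Intersection: [9, 20]
|intersection| = 2

2


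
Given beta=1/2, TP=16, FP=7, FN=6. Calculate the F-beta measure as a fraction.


P = TP/(TP+FP) = 16/23 = 16/23
R = TP/(TP+FN) = 16/22 = 8/11
beta^2 = 1/2^2 = 1/4
(1 + beta^2) = 5/4
Numerator = (1+beta^2)*P*R = 160/253
Denominator = beta^2*P + R = 4/23 + 8/11 = 228/253
F_beta = 40/57

40/57


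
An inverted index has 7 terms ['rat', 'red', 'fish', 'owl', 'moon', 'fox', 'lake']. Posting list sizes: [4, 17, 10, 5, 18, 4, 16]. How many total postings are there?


Summing posting list sizes:
'rat': 4 postings
'red': 17 postings
'fish': 10 postings
'owl': 5 postings
'moon': 18 postings
'fox': 4 postings
'lake': 16 postings
Total = 4 + 17 + 10 + 5 + 18 + 4 + 16 = 74

74


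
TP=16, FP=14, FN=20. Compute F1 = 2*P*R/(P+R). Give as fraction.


F1 = 2 * P * R / (P + R)
P = TP/(TP+FP) = 16/30 = 8/15
R = TP/(TP+FN) = 16/36 = 4/9
2 * P * R = 2 * 8/15 * 4/9 = 64/135
P + R = 8/15 + 4/9 = 44/45
F1 = 64/135 / 44/45 = 16/33

16/33


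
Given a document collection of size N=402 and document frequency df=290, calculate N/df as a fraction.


IDF ratio = N / df
= 402 / 290
= 201/145

201/145


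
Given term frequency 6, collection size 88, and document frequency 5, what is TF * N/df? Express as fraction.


TF * (N/df)
= 6 * (88/5)
= 6 * 88/5
= 528/5

528/5


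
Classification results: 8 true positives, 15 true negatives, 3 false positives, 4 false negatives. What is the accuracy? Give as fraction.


Accuracy = (TP + TN) / (TP + TN + FP + FN)
TP + TN = 8 + 15 = 23
Total = 8 + 15 + 3 + 4 = 30
Accuracy = 23 / 30 = 23/30

23/30


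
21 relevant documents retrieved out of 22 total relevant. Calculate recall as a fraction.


Recall = retrieved_relevant / total_relevant
= 21 / 22
= 21 / (21 + 1)
= 21/22

21/22


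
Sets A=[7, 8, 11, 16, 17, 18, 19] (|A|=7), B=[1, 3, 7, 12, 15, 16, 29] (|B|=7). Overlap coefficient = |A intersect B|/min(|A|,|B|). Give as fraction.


A intersect B = [7, 16]
|A intersect B| = 2
min(|A|, |B|) = min(7, 7) = 7
Overlap = 2 / 7 = 2/7

2/7


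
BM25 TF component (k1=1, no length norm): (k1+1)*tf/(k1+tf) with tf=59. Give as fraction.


BM25 TF component = (k1+1)*tf / (k1+tf)
k1 = 1, tf = 59
Numerator = (1+1)*59 = 118
Denominator = 1 + 59 = 60
= 118/60 = 59/30

59/30


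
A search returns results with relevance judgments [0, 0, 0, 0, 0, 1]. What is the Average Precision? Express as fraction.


Computing P@k for each relevant position:
Position 1: not relevant
Position 2: not relevant
Position 3: not relevant
Position 4: not relevant
Position 5: not relevant
Position 6: relevant, P@6 = 1/6 = 1/6
Sum of P@k = 1/6 = 1/6
AP = 1/6 / 1 = 1/6

1/6


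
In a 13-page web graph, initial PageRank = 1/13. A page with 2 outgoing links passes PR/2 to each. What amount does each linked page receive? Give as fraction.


Initial PR = 1/13 = 1/13
Outlinks = 2
Contribution per link = PR / outlinks
= 1/13 / 2
= 1/26

1/26


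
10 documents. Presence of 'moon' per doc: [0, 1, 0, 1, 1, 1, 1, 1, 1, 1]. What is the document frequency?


Checking each document for 'moon':
Doc 1: absent
Doc 2: present
Doc 3: absent
Doc 4: present
Doc 5: present
Doc 6: present
Doc 7: present
Doc 8: present
Doc 9: present
Doc 10: present
df = sum of presences = 0 + 1 + 0 + 1 + 1 + 1 + 1 + 1 + 1 + 1 = 8

8


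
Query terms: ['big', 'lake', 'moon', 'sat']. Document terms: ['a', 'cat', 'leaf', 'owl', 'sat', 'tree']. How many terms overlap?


Query terms: ['big', 'lake', 'moon', 'sat']
Document terms: ['a', 'cat', 'leaf', 'owl', 'sat', 'tree']
Common terms: ['sat']
Overlap count = 1

1


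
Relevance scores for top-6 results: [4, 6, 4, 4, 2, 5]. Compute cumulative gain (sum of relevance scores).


Cumulative Gain = sum of relevance scores
Position 1: rel=4, running sum=4
Position 2: rel=6, running sum=10
Position 3: rel=4, running sum=14
Position 4: rel=4, running sum=18
Position 5: rel=2, running sum=20
Position 6: rel=5, running sum=25
CG = 25

25


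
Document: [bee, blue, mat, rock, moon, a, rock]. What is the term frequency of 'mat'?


Document has 7 words
Scanning for 'mat':
Found at positions: [2]
Count = 1

1


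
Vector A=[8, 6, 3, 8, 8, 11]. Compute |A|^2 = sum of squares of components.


|A|^2 = sum of squared components
A[0]^2 = 8^2 = 64
A[1]^2 = 6^2 = 36
A[2]^2 = 3^2 = 9
A[3]^2 = 8^2 = 64
A[4]^2 = 8^2 = 64
A[5]^2 = 11^2 = 121
Sum = 64 + 36 + 9 + 64 + 64 + 121 = 358

358


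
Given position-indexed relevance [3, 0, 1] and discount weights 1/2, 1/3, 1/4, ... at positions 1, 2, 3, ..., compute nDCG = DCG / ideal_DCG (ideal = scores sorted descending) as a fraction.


Position discount weights w_i = 1/(i+1) for i=1..3:
Weights = [1/2, 1/3, 1/4]
Actual relevance: [3, 0, 1]
DCG = 3/2 + 0/3 + 1/4 = 7/4
Ideal relevance (sorted desc): [3, 1, 0]
Ideal DCG = 3/2 + 1/3 + 0/4 = 11/6
nDCG = DCG / ideal_DCG = 7/4 / 11/6 = 21/22

21/22


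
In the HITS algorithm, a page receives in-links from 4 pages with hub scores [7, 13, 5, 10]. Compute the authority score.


Authority = sum of hub scores of in-linkers
In-link 1: hub score = 7
In-link 2: hub score = 13
In-link 3: hub score = 5
In-link 4: hub score = 10
Authority = 7 + 13 + 5 + 10 = 35

35


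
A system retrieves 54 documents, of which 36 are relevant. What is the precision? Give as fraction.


Precision = relevant_retrieved / total_retrieved
= 36 / 54
= 36 / (36 + 18)
= 2/3

2/3


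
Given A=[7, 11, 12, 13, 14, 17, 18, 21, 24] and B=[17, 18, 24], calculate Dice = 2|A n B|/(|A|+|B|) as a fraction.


A intersect B = [17, 18, 24]
|A intersect B| = 3
|A| = 9, |B| = 3
Dice = 2*3 / (9+3)
= 6 / 12 = 1/2

1/2


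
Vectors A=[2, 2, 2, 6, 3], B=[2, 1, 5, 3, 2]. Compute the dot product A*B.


Dot product = sum of element-wise products
A[0]*B[0] = 2*2 = 4
A[1]*B[1] = 2*1 = 2
A[2]*B[2] = 2*5 = 10
A[3]*B[3] = 6*3 = 18
A[4]*B[4] = 3*2 = 6
Sum = 4 + 2 + 10 + 18 + 6 = 40

40


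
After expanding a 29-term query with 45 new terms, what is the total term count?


Original terms: 29
Expansion terms: 45
Total = 29 + 45 = 74

74


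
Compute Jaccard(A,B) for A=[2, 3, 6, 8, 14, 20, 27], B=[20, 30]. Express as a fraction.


A intersect B = [20]
|A intersect B| = 1
A union B = [2, 3, 6, 8, 14, 20, 27, 30]
|A union B| = 8
Jaccard = 1/8 = 1/8

1/8


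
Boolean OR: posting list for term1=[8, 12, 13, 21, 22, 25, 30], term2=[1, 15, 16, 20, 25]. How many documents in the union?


Boolean OR: find union of posting lists
term1 docs: [8, 12, 13, 21, 22, 25, 30]
term2 docs: [1, 15, 16, 20, 25]
Union: [1, 8, 12, 13, 15, 16, 20, 21, 22, 25, 30]
|union| = 11

11


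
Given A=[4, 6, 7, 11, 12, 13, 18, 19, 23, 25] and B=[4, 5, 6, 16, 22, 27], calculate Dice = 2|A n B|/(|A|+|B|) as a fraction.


A intersect B = [4, 6]
|A intersect B| = 2
|A| = 10, |B| = 6
Dice = 2*2 / (10+6)
= 4 / 16 = 1/4

1/4


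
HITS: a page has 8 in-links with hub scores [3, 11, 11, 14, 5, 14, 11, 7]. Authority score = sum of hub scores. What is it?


Authority = sum of hub scores of in-linkers
In-link 1: hub score = 3
In-link 2: hub score = 11
In-link 3: hub score = 11
In-link 4: hub score = 14
In-link 5: hub score = 5
In-link 6: hub score = 14
In-link 7: hub score = 11
In-link 8: hub score = 7
Authority = 3 + 11 + 11 + 14 + 5 + 14 + 11 + 7 = 76

76


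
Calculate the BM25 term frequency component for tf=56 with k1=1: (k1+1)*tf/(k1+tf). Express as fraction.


BM25 TF component = (k1+1)*tf / (k1+tf)
k1 = 1, tf = 56
Numerator = (1+1)*56 = 112
Denominator = 1 + 56 = 57
= 112/57 = 112/57

112/57


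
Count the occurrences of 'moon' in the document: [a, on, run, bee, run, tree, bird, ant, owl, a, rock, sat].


Document has 12 words
Scanning for 'moon':
Term not found in document
Count = 0

0


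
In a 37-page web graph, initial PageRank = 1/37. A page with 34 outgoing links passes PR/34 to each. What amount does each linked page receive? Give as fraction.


Initial PR = 1/37 = 1/37
Outlinks = 34
Contribution per link = PR / outlinks
= 1/37 / 34
= 1/1258

1/1258


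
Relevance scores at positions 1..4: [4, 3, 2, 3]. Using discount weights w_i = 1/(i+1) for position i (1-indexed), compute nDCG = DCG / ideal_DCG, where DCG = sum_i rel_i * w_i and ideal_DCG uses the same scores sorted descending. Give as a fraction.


Position discount weights w_i = 1/(i+1) for i=1..4:
Weights = [1/2, 1/3, 1/4, 1/5]
Actual relevance: [4, 3, 2, 3]
DCG = 4/2 + 3/3 + 2/4 + 3/5 = 41/10
Ideal relevance (sorted desc): [4, 3, 3, 2]
Ideal DCG = 4/2 + 3/3 + 3/4 + 2/5 = 83/20
nDCG = DCG / ideal_DCG = 41/10 / 83/20 = 82/83

82/83


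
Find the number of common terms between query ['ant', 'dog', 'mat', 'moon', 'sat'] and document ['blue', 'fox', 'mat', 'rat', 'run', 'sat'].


Query terms: ['ant', 'dog', 'mat', 'moon', 'sat']
Document terms: ['blue', 'fox', 'mat', 'rat', 'run', 'sat']
Common terms: ['mat', 'sat']
Overlap count = 2

2


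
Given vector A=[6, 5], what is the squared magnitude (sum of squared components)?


|A|^2 = sum of squared components
A[0]^2 = 6^2 = 36
A[1]^2 = 5^2 = 25
Sum = 36 + 25 = 61

61


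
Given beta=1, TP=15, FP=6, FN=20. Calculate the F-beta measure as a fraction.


P = TP/(TP+FP) = 15/21 = 5/7
R = TP/(TP+FN) = 15/35 = 3/7
beta^2 = 1^2 = 1
(1 + beta^2) = 2
Numerator = (1+beta^2)*P*R = 30/49
Denominator = beta^2*P + R = 5/7 + 3/7 = 8/7
F_beta = 15/28

15/28


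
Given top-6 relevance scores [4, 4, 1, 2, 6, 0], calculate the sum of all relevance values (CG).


Cumulative Gain = sum of relevance scores
Position 1: rel=4, running sum=4
Position 2: rel=4, running sum=8
Position 3: rel=1, running sum=9
Position 4: rel=2, running sum=11
Position 5: rel=6, running sum=17
Position 6: rel=0, running sum=17
CG = 17

17


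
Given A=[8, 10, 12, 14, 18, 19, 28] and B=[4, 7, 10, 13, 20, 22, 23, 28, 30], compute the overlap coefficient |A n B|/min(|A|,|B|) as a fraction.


A intersect B = [10, 28]
|A intersect B| = 2
min(|A|, |B|) = min(7, 9) = 7
Overlap = 2 / 7 = 2/7

2/7


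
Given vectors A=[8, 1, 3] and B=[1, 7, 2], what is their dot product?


Dot product = sum of element-wise products
A[0]*B[0] = 8*1 = 8
A[1]*B[1] = 1*7 = 7
A[2]*B[2] = 3*2 = 6
Sum = 8 + 7 + 6 = 21

21


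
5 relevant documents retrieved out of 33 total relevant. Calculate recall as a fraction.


Recall = retrieved_relevant / total_relevant
= 5 / 33
= 5 / (5 + 28)
= 5/33

5/33


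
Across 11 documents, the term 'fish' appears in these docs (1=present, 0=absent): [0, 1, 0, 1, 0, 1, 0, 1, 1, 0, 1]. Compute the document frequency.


Checking each document for 'fish':
Doc 1: absent
Doc 2: present
Doc 3: absent
Doc 4: present
Doc 5: absent
Doc 6: present
Doc 7: absent
Doc 8: present
Doc 9: present
Doc 10: absent
Doc 11: present
df = sum of presences = 0 + 1 + 0 + 1 + 0 + 1 + 0 + 1 + 1 + 0 + 1 = 6

6


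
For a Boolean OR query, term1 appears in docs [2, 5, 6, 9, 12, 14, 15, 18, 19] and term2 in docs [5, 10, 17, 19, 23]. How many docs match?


Boolean OR: find union of posting lists
term1 docs: [2, 5, 6, 9, 12, 14, 15, 18, 19]
term2 docs: [5, 10, 17, 19, 23]
Union: [2, 5, 6, 9, 10, 12, 14, 15, 17, 18, 19, 23]
|union| = 12

12


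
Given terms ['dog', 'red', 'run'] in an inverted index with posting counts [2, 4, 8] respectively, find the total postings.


Summing posting list sizes:
'dog': 2 postings
'red': 4 postings
'run': 8 postings
Total = 2 + 4 + 8 = 14

14


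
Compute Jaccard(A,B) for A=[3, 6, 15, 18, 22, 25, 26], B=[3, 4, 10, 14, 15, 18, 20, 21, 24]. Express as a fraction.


A intersect B = [3, 15, 18]
|A intersect B| = 3
A union B = [3, 4, 6, 10, 14, 15, 18, 20, 21, 22, 24, 25, 26]
|A union B| = 13
Jaccard = 3/13 = 3/13

3/13


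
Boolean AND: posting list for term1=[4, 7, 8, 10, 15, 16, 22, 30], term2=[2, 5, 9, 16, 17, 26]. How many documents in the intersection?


Boolean AND: find intersection of posting lists
term1 docs: [4, 7, 8, 10, 15, 16, 22, 30]
term2 docs: [2, 5, 9, 16, 17, 26]
Intersection: [16]
|intersection| = 1

1


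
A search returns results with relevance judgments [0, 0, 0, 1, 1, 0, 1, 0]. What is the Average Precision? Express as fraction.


Computing P@k for each relevant position:
Position 1: not relevant
Position 2: not relevant
Position 3: not relevant
Position 4: relevant, P@4 = 1/4 = 1/4
Position 5: relevant, P@5 = 2/5 = 2/5
Position 6: not relevant
Position 7: relevant, P@7 = 3/7 = 3/7
Position 8: not relevant
Sum of P@k = 1/4 + 2/5 + 3/7 = 151/140
AP = 151/140 / 3 = 151/420

151/420


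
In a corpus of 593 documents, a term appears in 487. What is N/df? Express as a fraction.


IDF ratio = N / df
= 593 / 487
= 593/487

593/487


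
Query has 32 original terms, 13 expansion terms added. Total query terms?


Original terms: 32
Expansion terms: 13
Total = 32 + 13 = 45

45


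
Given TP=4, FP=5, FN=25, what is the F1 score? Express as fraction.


F1 = 2 * P * R / (P + R)
P = TP/(TP+FP) = 4/9 = 4/9
R = TP/(TP+FN) = 4/29 = 4/29
2 * P * R = 2 * 4/9 * 4/29 = 32/261
P + R = 4/9 + 4/29 = 152/261
F1 = 32/261 / 152/261 = 4/19

4/19


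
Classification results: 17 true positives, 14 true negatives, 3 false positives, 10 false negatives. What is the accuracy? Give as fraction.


Accuracy = (TP + TN) / (TP + TN + FP + FN)
TP + TN = 17 + 14 = 31
Total = 17 + 14 + 3 + 10 = 44
Accuracy = 31 / 44 = 31/44

31/44


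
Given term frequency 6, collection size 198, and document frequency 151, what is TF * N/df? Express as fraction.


TF * (N/df)
= 6 * (198/151)
= 6 * 198/151
= 1188/151

1188/151


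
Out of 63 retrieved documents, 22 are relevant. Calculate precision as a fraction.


Precision = relevant_retrieved / total_retrieved
= 22 / 63
= 22 / (22 + 41)
= 22/63

22/63


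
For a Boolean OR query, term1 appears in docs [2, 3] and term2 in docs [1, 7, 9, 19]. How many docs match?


Boolean OR: find union of posting lists
term1 docs: [2, 3]
term2 docs: [1, 7, 9, 19]
Union: [1, 2, 3, 7, 9, 19]
|union| = 6

6


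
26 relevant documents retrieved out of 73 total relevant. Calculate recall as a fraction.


Recall = retrieved_relevant / total_relevant
= 26 / 73
= 26 / (26 + 47)
= 26/73

26/73


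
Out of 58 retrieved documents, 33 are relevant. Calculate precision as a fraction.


Precision = relevant_retrieved / total_retrieved
= 33 / 58
= 33 / (33 + 25)
= 33/58

33/58


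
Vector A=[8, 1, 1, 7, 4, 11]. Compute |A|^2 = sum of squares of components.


|A|^2 = sum of squared components
A[0]^2 = 8^2 = 64
A[1]^2 = 1^2 = 1
A[2]^2 = 1^2 = 1
A[3]^2 = 7^2 = 49
A[4]^2 = 4^2 = 16
A[5]^2 = 11^2 = 121
Sum = 64 + 1 + 1 + 49 + 16 + 121 = 252

252


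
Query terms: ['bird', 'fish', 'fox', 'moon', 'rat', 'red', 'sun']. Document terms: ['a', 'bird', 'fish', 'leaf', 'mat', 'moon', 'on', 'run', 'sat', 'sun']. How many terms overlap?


Query terms: ['bird', 'fish', 'fox', 'moon', 'rat', 'red', 'sun']
Document terms: ['a', 'bird', 'fish', 'leaf', 'mat', 'moon', 'on', 'run', 'sat', 'sun']
Common terms: ['bird', 'fish', 'moon', 'sun']
Overlap count = 4

4


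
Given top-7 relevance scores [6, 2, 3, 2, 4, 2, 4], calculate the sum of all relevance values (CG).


Cumulative Gain = sum of relevance scores
Position 1: rel=6, running sum=6
Position 2: rel=2, running sum=8
Position 3: rel=3, running sum=11
Position 4: rel=2, running sum=13
Position 5: rel=4, running sum=17
Position 6: rel=2, running sum=19
Position 7: rel=4, running sum=23
CG = 23

23


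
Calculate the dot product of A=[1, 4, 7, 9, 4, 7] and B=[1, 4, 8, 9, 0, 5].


Dot product = sum of element-wise products
A[0]*B[0] = 1*1 = 1
A[1]*B[1] = 4*4 = 16
A[2]*B[2] = 7*8 = 56
A[3]*B[3] = 9*9 = 81
A[4]*B[4] = 4*0 = 0
A[5]*B[5] = 7*5 = 35
Sum = 1 + 16 + 56 + 81 + 0 + 35 = 189

189


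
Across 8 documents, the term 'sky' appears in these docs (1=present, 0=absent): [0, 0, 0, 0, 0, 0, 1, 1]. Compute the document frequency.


Checking each document for 'sky':
Doc 1: absent
Doc 2: absent
Doc 3: absent
Doc 4: absent
Doc 5: absent
Doc 6: absent
Doc 7: present
Doc 8: present
df = sum of presences = 0 + 0 + 0 + 0 + 0 + 0 + 1 + 1 = 2

2


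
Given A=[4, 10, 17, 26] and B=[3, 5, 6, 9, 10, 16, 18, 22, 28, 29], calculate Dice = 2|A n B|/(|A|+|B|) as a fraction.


A intersect B = [10]
|A intersect B| = 1
|A| = 4, |B| = 10
Dice = 2*1 / (4+10)
= 2 / 14 = 1/7

1/7


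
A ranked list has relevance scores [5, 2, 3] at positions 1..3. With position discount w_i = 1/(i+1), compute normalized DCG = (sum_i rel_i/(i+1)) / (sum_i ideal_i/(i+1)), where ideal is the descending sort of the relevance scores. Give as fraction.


Position discount weights w_i = 1/(i+1) for i=1..3:
Weights = [1/2, 1/3, 1/4]
Actual relevance: [5, 2, 3]
DCG = 5/2 + 2/3 + 3/4 = 47/12
Ideal relevance (sorted desc): [5, 3, 2]
Ideal DCG = 5/2 + 3/3 + 2/4 = 4
nDCG = DCG / ideal_DCG = 47/12 / 4 = 47/48

47/48


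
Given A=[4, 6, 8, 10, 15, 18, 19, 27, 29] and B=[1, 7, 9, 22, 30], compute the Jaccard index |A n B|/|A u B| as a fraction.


A intersect B = []
|A intersect B| = 0
A union B = [1, 4, 6, 7, 8, 9, 10, 15, 18, 19, 22, 27, 29, 30]
|A union B| = 14
Jaccard = 0/14 = 0

0


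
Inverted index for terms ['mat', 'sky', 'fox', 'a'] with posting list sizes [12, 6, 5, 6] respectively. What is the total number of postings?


Summing posting list sizes:
'mat': 12 postings
'sky': 6 postings
'fox': 5 postings
'a': 6 postings
Total = 12 + 6 + 5 + 6 = 29

29


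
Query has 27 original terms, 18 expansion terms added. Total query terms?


Original terms: 27
Expansion terms: 18
Total = 27 + 18 = 45

45


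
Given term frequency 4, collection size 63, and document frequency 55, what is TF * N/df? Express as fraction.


TF * (N/df)
= 4 * (63/55)
= 4 * 63/55
= 252/55

252/55


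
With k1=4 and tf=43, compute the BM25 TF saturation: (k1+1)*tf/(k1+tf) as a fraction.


BM25 TF component = (k1+1)*tf / (k1+tf)
k1 = 4, tf = 43
Numerator = (4+1)*43 = 215
Denominator = 4 + 43 = 47
= 215/47 = 215/47

215/47


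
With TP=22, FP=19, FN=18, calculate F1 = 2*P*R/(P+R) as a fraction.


F1 = 2 * P * R / (P + R)
P = TP/(TP+FP) = 22/41 = 22/41
R = TP/(TP+FN) = 22/40 = 11/20
2 * P * R = 2 * 22/41 * 11/20 = 121/205
P + R = 22/41 + 11/20 = 891/820
F1 = 121/205 / 891/820 = 44/81

44/81


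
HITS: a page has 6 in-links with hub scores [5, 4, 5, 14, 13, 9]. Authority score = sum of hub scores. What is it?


Authority = sum of hub scores of in-linkers
In-link 1: hub score = 5
In-link 2: hub score = 4
In-link 3: hub score = 5
In-link 4: hub score = 14
In-link 5: hub score = 13
In-link 6: hub score = 9
Authority = 5 + 4 + 5 + 14 + 13 + 9 = 50

50


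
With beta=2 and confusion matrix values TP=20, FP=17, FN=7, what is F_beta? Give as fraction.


P = TP/(TP+FP) = 20/37 = 20/37
R = TP/(TP+FN) = 20/27 = 20/27
beta^2 = 2^2 = 4
(1 + beta^2) = 5
Numerator = (1+beta^2)*P*R = 2000/999
Denominator = beta^2*P + R = 80/37 + 20/27 = 2900/999
F_beta = 20/29

20/29


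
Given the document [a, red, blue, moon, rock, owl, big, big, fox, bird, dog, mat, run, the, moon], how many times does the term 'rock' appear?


Document has 15 words
Scanning for 'rock':
Found at positions: [4]
Count = 1

1


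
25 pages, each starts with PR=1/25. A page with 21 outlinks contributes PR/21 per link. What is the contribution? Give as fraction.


Initial PR = 1/25 = 1/25
Outlinks = 21
Contribution per link = PR / outlinks
= 1/25 / 21
= 1/525

1/525


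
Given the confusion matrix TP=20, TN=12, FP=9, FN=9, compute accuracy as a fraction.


Accuracy = (TP + TN) / (TP + TN + FP + FN)
TP + TN = 20 + 12 = 32
Total = 20 + 12 + 9 + 9 = 50
Accuracy = 32 / 50 = 16/25

16/25


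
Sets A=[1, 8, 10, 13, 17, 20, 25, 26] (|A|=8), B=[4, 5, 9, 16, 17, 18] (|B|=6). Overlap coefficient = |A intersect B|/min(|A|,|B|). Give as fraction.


A intersect B = [17]
|A intersect B| = 1
min(|A|, |B|) = min(8, 6) = 6
Overlap = 1 / 6 = 1/6

1/6


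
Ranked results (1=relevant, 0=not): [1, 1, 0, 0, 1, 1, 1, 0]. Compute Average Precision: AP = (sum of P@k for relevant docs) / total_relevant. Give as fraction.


Computing P@k for each relevant position:
Position 1: relevant, P@1 = 1/1 = 1
Position 2: relevant, P@2 = 2/2 = 1
Position 3: not relevant
Position 4: not relevant
Position 5: relevant, P@5 = 3/5 = 3/5
Position 6: relevant, P@6 = 4/6 = 2/3
Position 7: relevant, P@7 = 5/7 = 5/7
Position 8: not relevant
Sum of P@k = 1 + 1 + 3/5 + 2/3 + 5/7 = 418/105
AP = 418/105 / 5 = 418/525

418/525


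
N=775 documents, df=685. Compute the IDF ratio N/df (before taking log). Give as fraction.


IDF ratio = N / df
= 775 / 685
= 155/137

155/137


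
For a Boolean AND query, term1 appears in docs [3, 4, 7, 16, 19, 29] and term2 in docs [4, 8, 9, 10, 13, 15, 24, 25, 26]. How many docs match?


Boolean AND: find intersection of posting lists
term1 docs: [3, 4, 7, 16, 19, 29]
term2 docs: [4, 8, 9, 10, 13, 15, 24, 25, 26]
Intersection: [4]
|intersection| = 1

1


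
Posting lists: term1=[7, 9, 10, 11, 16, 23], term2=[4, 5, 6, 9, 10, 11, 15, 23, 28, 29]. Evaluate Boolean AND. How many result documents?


Boolean AND: find intersection of posting lists
term1 docs: [7, 9, 10, 11, 16, 23]
term2 docs: [4, 5, 6, 9, 10, 11, 15, 23, 28, 29]
Intersection: [9, 10, 11, 23]
|intersection| = 4

4


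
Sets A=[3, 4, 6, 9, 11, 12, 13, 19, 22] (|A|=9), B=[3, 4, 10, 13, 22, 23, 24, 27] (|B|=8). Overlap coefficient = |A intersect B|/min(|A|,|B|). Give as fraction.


A intersect B = [3, 4, 13, 22]
|A intersect B| = 4
min(|A|, |B|) = min(9, 8) = 8
Overlap = 4 / 8 = 1/2

1/2


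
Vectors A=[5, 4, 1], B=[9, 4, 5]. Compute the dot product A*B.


Dot product = sum of element-wise products
A[0]*B[0] = 5*9 = 45
A[1]*B[1] = 4*4 = 16
A[2]*B[2] = 1*5 = 5
Sum = 45 + 16 + 5 = 66

66


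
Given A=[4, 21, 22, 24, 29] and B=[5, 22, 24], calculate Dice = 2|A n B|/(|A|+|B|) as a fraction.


A intersect B = [22, 24]
|A intersect B| = 2
|A| = 5, |B| = 3
Dice = 2*2 / (5+3)
= 4 / 8 = 1/2

1/2


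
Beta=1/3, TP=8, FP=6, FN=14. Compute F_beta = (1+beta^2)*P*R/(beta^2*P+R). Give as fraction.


P = TP/(TP+FP) = 8/14 = 4/7
R = TP/(TP+FN) = 8/22 = 4/11
beta^2 = 1/3^2 = 1/9
(1 + beta^2) = 10/9
Numerator = (1+beta^2)*P*R = 160/693
Denominator = beta^2*P + R = 4/63 + 4/11 = 296/693
F_beta = 20/37

20/37


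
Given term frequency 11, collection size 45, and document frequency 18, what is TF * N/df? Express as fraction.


TF * (N/df)
= 11 * (45/18)
= 11 * 5/2
= 55/2

55/2


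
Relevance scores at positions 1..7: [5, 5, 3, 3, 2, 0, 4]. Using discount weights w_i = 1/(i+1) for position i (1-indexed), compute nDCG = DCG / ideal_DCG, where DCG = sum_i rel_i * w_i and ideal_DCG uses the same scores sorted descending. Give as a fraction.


Position discount weights w_i = 1/(i+1) for i=1..7:
Weights = [1/2, 1/3, 1/4, 1/5, 1/6, 1/7, 1/8]
Actual relevance: [5, 5, 3, 3, 2, 0, 4]
DCG = 5/2 + 5/3 + 3/4 + 3/5 + 2/6 + 0/7 + 4/8 = 127/20
Ideal relevance (sorted desc): [5, 5, 4, 3, 3, 2, 0]
Ideal DCG = 5/2 + 5/3 + 4/4 + 3/5 + 3/6 + 2/7 + 0/8 = 688/105
nDCG = DCG / ideal_DCG = 127/20 / 688/105 = 2667/2752

2667/2752


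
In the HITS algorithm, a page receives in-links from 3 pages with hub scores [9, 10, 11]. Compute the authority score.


Authority = sum of hub scores of in-linkers
In-link 1: hub score = 9
In-link 2: hub score = 10
In-link 3: hub score = 11
Authority = 9 + 10 + 11 = 30

30


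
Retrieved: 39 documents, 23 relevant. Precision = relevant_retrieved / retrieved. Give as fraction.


Precision = relevant_retrieved / total_retrieved
= 23 / 39
= 23 / (23 + 16)
= 23/39

23/39


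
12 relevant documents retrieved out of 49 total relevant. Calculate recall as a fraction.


Recall = retrieved_relevant / total_relevant
= 12 / 49
= 12 / (12 + 37)
= 12/49

12/49


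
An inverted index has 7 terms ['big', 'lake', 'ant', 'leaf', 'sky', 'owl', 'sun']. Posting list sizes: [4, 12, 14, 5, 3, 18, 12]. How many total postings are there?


Summing posting list sizes:
'big': 4 postings
'lake': 12 postings
'ant': 14 postings
'leaf': 5 postings
'sky': 3 postings
'owl': 18 postings
'sun': 12 postings
Total = 4 + 12 + 14 + 5 + 3 + 18 + 12 = 68

68


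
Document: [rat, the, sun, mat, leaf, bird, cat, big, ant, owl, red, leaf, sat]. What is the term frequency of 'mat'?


Document has 13 words
Scanning for 'mat':
Found at positions: [3]
Count = 1

1


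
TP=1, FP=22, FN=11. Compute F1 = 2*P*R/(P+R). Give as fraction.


F1 = 2 * P * R / (P + R)
P = TP/(TP+FP) = 1/23 = 1/23
R = TP/(TP+FN) = 1/12 = 1/12
2 * P * R = 2 * 1/23 * 1/12 = 1/138
P + R = 1/23 + 1/12 = 35/276
F1 = 1/138 / 35/276 = 2/35

2/35


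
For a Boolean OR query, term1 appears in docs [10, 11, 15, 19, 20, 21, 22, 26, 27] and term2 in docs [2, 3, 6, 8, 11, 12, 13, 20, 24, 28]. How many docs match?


Boolean OR: find union of posting lists
term1 docs: [10, 11, 15, 19, 20, 21, 22, 26, 27]
term2 docs: [2, 3, 6, 8, 11, 12, 13, 20, 24, 28]
Union: [2, 3, 6, 8, 10, 11, 12, 13, 15, 19, 20, 21, 22, 24, 26, 27, 28]
|union| = 17

17


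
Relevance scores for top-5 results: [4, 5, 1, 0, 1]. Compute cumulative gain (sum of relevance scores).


Cumulative Gain = sum of relevance scores
Position 1: rel=4, running sum=4
Position 2: rel=5, running sum=9
Position 3: rel=1, running sum=10
Position 4: rel=0, running sum=10
Position 5: rel=1, running sum=11
CG = 11

11


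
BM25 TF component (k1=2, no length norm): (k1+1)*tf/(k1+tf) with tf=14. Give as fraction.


BM25 TF component = (k1+1)*tf / (k1+tf)
k1 = 2, tf = 14
Numerator = (2+1)*14 = 42
Denominator = 2 + 14 = 16
= 42/16 = 21/8

21/8


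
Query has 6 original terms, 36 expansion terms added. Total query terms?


Original terms: 6
Expansion terms: 36
Total = 6 + 36 = 42

42


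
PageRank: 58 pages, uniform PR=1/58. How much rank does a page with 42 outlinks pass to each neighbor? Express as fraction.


Initial PR = 1/58 = 1/58
Outlinks = 42
Contribution per link = PR / outlinks
= 1/58 / 42
= 1/2436

1/2436


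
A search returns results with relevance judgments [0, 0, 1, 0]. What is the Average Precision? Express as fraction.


Computing P@k for each relevant position:
Position 1: not relevant
Position 2: not relevant
Position 3: relevant, P@3 = 1/3 = 1/3
Position 4: not relevant
Sum of P@k = 1/3 = 1/3
AP = 1/3 / 1 = 1/3

1/3


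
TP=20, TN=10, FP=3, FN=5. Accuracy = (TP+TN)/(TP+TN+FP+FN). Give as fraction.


Accuracy = (TP + TN) / (TP + TN + FP + FN)
TP + TN = 20 + 10 = 30
Total = 20 + 10 + 3 + 5 = 38
Accuracy = 30 / 38 = 15/19

15/19


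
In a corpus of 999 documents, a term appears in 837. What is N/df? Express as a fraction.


IDF ratio = N / df
= 999 / 837
= 37/31

37/31


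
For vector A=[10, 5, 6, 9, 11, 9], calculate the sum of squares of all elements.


|A|^2 = sum of squared components
A[0]^2 = 10^2 = 100
A[1]^2 = 5^2 = 25
A[2]^2 = 6^2 = 36
A[3]^2 = 9^2 = 81
A[4]^2 = 11^2 = 121
A[5]^2 = 9^2 = 81
Sum = 100 + 25 + 36 + 81 + 121 + 81 = 444

444


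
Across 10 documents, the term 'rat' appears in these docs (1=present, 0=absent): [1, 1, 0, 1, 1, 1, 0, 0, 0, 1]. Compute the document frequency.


Checking each document for 'rat':
Doc 1: present
Doc 2: present
Doc 3: absent
Doc 4: present
Doc 5: present
Doc 6: present
Doc 7: absent
Doc 8: absent
Doc 9: absent
Doc 10: present
df = sum of presences = 1 + 1 + 0 + 1 + 1 + 1 + 0 + 0 + 0 + 1 = 6

6


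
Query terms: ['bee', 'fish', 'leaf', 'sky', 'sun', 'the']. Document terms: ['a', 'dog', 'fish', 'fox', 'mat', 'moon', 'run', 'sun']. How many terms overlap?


Query terms: ['bee', 'fish', 'leaf', 'sky', 'sun', 'the']
Document terms: ['a', 'dog', 'fish', 'fox', 'mat', 'moon', 'run', 'sun']
Common terms: ['fish', 'sun']
Overlap count = 2

2


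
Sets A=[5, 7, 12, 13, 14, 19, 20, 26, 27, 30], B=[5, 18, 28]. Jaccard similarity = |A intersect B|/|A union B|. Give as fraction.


A intersect B = [5]
|A intersect B| = 1
A union B = [5, 7, 12, 13, 14, 18, 19, 20, 26, 27, 28, 30]
|A union B| = 12
Jaccard = 1/12 = 1/12

1/12


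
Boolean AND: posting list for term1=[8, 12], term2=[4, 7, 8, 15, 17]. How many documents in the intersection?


Boolean AND: find intersection of posting lists
term1 docs: [8, 12]
term2 docs: [4, 7, 8, 15, 17]
Intersection: [8]
|intersection| = 1

1


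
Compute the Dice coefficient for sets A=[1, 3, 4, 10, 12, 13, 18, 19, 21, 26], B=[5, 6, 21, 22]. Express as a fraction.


A intersect B = [21]
|A intersect B| = 1
|A| = 10, |B| = 4
Dice = 2*1 / (10+4)
= 2 / 14 = 1/7

1/7


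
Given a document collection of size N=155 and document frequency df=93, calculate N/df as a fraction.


IDF ratio = N / df
= 155 / 93
= 5/3

5/3


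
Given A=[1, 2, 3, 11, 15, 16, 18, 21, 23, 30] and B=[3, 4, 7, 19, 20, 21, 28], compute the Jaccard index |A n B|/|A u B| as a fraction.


A intersect B = [3, 21]
|A intersect B| = 2
A union B = [1, 2, 3, 4, 7, 11, 15, 16, 18, 19, 20, 21, 23, 28, 30]
|A union B| = 15
Jaccard = 2/15 = 2/15

2/15


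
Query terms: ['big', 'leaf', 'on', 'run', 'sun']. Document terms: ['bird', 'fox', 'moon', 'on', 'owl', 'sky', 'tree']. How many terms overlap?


Query terms: ['big', 'leaf', 'on', 'run', 'sun']
Document terms: ['bird', 'fox', 'moon', 'on', 'owl', 'sky', 'tree']
Common terms: ['on']
Overlap count = 1

1


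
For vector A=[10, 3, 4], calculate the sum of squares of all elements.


|A|^2 = sum of squared components
A[0]^2 = 10^2 = 100
A[1]^2 = 3^2 = 9
A[2]^2 = 4^2 = 16
Sum = 100 + 9 + 16 = 125

125


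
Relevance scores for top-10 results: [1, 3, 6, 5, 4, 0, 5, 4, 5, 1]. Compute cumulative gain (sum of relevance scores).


Cumulative Gain = sum of relevance scores
Position 1: rel=1, running sum=1
Position 2: rel=3, running sum=4
Position 3: rel=6, running sum=10
Position 4: rel=5, running sum=15
Position 5: rel=4, running sum=19
Position 6: rel=0, running sum=19
Position 7: rel=5, running sum=24
Position 8: rel=4, running sum=28
Position 9: rel=5, running sum=33
Position 10: rel=1, running sum=34
CG = 34

34


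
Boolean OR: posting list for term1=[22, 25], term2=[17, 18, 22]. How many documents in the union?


Boolean OR: find union of posting lists
term1 docs: [22, 25]
term2 docs: [17, 18, 22]
Union: [17, 18, 22, 25]
|union| = 4

4


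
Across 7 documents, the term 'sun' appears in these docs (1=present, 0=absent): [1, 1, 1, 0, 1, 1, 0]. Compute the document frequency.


Checking each document for 'sun':
Doc 1: present
Doc 2: present
Doc 3: present
Doc 4: absent
Doc 5: present
Doc 6: present
Doc 7: absent
df = sum of presences = 1 + 1 + 1 + 0 + 1 + 1 + 0 = 5

5


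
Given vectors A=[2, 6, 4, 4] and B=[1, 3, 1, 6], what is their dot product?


Dot product = sum of element-wise products
A[0]*B[0] = 2*1 = 2
A[1]*B[1] = 6*3 = 18
A[2]*B[2] = 4*1 = 4
A[3]*B[3] = 4*6 = 24
Sum = 2 + 18 + 4 + 24 = 48

48


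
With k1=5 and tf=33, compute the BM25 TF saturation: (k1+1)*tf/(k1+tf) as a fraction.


BM25 TF component = (k1+1)*tf / (k1+tf)
k1 = 5, tf = 33
Numerator = (5+1)*33 = 198
Denominator = 5 + 33 = 38
= 198/38 = 99/19

99/19


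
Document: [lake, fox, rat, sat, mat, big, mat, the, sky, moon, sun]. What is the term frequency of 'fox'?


Document has 11 words
Scanning for 'fox':
Found at positions: [1]
Count = 1

1


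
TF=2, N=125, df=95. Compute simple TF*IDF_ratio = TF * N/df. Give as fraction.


TF * (N/df)
= 2 * (125/95)
= 2 * 25/19
= 50/19

50/19


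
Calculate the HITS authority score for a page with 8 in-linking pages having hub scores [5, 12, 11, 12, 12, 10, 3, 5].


Authority = sum of hub scores of in-linkers
In-link 1: hub score = 5
In-link 2: hub score = 12
In-link 3: hub score = 11
In-link 4: hub score = 12
In-link 5: hub score = 12
In-link 6: hub score = 10
In-link 7: hub score = 3
In-link 8: hub score = 5
Authority = 5 + 12 + 11 + 12 + 12 + 10 + 3 + 5 = 70

70


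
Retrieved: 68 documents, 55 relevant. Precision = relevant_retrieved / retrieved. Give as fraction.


Precision = relevant_retrieved / total_retrieved
= 55 / 68
= 55 / (55 + 13)
= 55/68

55/68


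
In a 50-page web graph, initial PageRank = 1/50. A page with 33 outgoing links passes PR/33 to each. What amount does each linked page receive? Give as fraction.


Initial PR = 1/50 = 1/50
Outlinks = 33
Contribution per link = PR / outlinks
= 1/50 / 33
= 1/1650

1/1650


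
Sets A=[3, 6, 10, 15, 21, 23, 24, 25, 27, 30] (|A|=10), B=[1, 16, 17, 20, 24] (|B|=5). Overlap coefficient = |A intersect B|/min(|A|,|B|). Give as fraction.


A intersect B = [24]
|A intersect B| = 1
min(|A|, |B|) = min(10, 5) = 5
Overlap = 1 / 5 = 1/5

1/5


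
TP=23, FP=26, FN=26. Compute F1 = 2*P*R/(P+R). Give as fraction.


F1 = 2 * P * R / (P + R)
P = TP/(TP+FP) = 23/49 = 23/49
R = TP/(TP+FN) = 23/49 = 23/49
2 * P * R = 2 * 23/49 * 23/49 = 1058/2401
P + R = 23/49 + 23/49 = 46/49
F1 = 1058/2401 / 46/49 = 23/49

23/49


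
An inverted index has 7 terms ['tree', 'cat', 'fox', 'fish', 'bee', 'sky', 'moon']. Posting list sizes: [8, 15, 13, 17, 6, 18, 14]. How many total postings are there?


Summing posting list sizes:
'tree': 8 postings
'cat': 15 postings
'fox': 13 postings
'fish': 17 postings
'bee': 6 postings
'sky': 18 postings
'moon': 14 postings
Total = 8 + 15 + 13 + 17 + 6 + 18 + 14 = 91

91


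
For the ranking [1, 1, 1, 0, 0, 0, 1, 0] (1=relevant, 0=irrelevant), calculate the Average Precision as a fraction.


Computing P@k for each relevant position:
Position 1: relevant, P@1 = 1/1 = 1
Position 2: relevant, P@2 = 2/2 = 1
Position 3: relevant, P@3 = 3/3 = 1
Position 4: not relevant
Position 5: not relevant
Position 6: not relevant
Position 7: relevant, P@7 = 4/7 = 4/7
Position 8: not relevant
Sum of P@k = 1 + 1 + 1 + 4/7 = 25/7
AP = 25/7 / 4 = 25/28

25/28


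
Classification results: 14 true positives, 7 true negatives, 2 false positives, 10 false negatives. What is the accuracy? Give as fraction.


Accuracy = (TP + TN) / (TP + TN + FP + FN)
TP + TN = 14 + 7 = 21
Total = 14 + 7 + 2 + 10 = 33
Accuracy = 21 / 33 = 7/11

7/11


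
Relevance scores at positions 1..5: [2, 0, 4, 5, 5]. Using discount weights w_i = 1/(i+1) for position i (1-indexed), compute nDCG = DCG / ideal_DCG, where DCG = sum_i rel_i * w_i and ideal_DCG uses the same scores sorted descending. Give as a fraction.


Position discount weights w_i = 1/(i+1) for i=1..5:
Weights = [1/2, 1/3, 1/4, 1/5, 1/6]
Actual relevance: [2, 0, 4, 5, 5]
DCG = 2/2 + 0/3 + 4/4 + 5/5 + 5/6 = 23/6
Ideal relevance (sorted desc): [5, 5, 4, 2, 0]
Ideal DCG = 5/2 + 5/3 + 4/4 + 2/5 + 0/6 = 167/30
nDCG = DCG / ideal_DCG = 23/6 / 167/30 = 115/167

115/167


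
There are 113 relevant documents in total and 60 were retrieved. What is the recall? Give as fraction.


Recall = retrieved_relevant / total_relevant
= 60 / 113
= 60 / (60 + 53)
= 60/113

60/113


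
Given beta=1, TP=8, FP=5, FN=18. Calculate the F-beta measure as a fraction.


P = TP/(TP+FP) = 8/13 = 8/13
R = TP/(TP+FN) = 8/26 = 4/13
beta^2 = 1^2 = 1
(1 + beta^2) = 2
Numerator = (1+beta^2)*P*R = 64/169
Denominator = beta^2*P + R = 8/13 + 4/13 = 12/13
F_beta = 16/39

16/39


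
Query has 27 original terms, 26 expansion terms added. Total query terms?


Original terms: 27
Expansion terms: 26
Total = 27 + 26 = 53

53


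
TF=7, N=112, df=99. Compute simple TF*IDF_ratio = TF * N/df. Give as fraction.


TF * (N/df)
= 7 * (112/99)
= 7 * 112/99
= 784/99

784/99


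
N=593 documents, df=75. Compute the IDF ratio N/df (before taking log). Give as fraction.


IDF ratio = N / df
= 593 / 75
= 593/75

593/75


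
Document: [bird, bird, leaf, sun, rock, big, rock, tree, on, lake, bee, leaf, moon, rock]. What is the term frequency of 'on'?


Document has 14 words
Scanning for 'on':
Found at positions: [8]
Count = 1

1
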